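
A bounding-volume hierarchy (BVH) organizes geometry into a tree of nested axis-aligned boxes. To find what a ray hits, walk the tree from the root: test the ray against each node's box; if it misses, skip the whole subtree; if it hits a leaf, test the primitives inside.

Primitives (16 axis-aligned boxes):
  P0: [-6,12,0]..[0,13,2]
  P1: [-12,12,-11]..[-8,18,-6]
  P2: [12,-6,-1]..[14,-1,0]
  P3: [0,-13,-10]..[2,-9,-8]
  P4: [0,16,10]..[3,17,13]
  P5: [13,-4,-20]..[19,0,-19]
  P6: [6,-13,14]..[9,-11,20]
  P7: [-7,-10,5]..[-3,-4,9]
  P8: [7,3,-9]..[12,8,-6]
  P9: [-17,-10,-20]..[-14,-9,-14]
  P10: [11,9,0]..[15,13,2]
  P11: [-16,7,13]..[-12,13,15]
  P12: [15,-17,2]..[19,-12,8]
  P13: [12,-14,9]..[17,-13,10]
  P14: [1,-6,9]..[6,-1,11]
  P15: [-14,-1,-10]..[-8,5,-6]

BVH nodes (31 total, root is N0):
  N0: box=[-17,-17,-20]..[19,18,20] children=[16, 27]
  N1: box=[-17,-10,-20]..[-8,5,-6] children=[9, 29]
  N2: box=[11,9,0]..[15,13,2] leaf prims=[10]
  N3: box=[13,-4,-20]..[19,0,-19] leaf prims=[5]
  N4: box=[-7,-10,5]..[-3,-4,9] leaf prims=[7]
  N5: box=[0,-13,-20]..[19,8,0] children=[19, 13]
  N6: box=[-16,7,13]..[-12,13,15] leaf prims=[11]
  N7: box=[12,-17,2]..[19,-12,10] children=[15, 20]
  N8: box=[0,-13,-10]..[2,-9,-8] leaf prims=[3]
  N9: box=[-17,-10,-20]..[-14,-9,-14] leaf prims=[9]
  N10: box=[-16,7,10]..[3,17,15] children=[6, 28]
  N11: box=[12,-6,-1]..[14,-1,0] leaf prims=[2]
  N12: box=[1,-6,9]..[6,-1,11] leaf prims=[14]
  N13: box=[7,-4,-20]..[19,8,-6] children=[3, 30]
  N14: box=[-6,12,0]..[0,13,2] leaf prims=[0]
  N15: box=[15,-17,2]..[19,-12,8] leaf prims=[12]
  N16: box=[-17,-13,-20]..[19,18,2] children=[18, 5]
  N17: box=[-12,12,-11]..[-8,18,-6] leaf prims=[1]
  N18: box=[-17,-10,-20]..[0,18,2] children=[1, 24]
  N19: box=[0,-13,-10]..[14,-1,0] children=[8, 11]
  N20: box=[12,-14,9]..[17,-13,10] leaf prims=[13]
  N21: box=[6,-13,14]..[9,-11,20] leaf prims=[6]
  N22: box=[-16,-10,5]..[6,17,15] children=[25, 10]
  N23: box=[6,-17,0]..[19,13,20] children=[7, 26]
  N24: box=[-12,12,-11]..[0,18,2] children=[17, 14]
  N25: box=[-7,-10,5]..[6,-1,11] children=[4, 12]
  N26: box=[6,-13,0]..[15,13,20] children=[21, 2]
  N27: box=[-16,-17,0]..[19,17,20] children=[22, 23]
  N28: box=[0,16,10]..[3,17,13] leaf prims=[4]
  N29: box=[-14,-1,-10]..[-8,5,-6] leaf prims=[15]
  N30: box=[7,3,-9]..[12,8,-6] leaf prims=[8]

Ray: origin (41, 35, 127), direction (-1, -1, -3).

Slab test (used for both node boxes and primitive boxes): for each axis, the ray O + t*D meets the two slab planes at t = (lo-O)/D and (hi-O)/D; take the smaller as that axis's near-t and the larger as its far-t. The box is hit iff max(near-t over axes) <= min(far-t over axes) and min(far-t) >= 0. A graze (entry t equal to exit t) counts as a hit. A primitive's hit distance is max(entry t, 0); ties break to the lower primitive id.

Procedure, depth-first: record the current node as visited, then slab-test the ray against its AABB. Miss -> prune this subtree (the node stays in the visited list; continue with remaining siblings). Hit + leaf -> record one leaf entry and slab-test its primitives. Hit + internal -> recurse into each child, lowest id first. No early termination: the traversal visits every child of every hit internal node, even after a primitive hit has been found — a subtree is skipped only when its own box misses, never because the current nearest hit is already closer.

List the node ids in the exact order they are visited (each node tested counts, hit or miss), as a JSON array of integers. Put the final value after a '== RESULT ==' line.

Traverse from the root:
N0 x:[22,58] y:[17,52] z:[107/3,49] -> hit [107/3,49], descend [16, 27]
  N16 x:[22,58] y:[17,48] z:[125/3,49] -> hit [125/3,48], descend [5, 18]
    N5 x:[22,41] y:[27,48] z:[127/3,49] -> miss, prune
    N18 x:[41,58] y:[17,45] z:[125/3,49] -> hit [125/3,45], descend [1, 24]
      N1 x:[49,58] y:[30,45] z:[133/3,49] -> miss, prune
      N24 x:[41,53] y:[17,23] z:[125/3,46] -> miss, prune
  N27 x:[22,57] y:[18,52] z:[107/3,127/3] -> hit [107/3,127/3], descend [22, 23]
    N22 x:[35,57] y:[18,45] z:[112/3,122/3] -> hit [112/3,122/3], descend [10, 25]
      N10 x:[38,57] y:[18,28] z:[112/3,39] -> miss, prune
      N25 x:[35,48] y:[36,45] z:[116/3,122/3] -> hit [116/3,122/3], descend [4, 12]
        N4 x:[44,48] y:[39,45] z:[118/3,122/3] -> miss, prune
        N12 x:[35,40] y:[36,41] z:[116/3,118/3] -> hit [116/3,118/3] leaf, test {P14@t=116/3}
    N23 x:[22,35] y:[22,52] z:[107/3,127/3] -> miss, prune

Summary -> nodes [0, 16, 5, 18, 1, 24, 27, 22, 10, 25, 4, 12, 23]; box-tests=13; leaf-entries=1; first=P14

== RESULT ==
[0, 16, 5, 18, 1, 24, 27, 22, 10, 25, 4, 12, 23]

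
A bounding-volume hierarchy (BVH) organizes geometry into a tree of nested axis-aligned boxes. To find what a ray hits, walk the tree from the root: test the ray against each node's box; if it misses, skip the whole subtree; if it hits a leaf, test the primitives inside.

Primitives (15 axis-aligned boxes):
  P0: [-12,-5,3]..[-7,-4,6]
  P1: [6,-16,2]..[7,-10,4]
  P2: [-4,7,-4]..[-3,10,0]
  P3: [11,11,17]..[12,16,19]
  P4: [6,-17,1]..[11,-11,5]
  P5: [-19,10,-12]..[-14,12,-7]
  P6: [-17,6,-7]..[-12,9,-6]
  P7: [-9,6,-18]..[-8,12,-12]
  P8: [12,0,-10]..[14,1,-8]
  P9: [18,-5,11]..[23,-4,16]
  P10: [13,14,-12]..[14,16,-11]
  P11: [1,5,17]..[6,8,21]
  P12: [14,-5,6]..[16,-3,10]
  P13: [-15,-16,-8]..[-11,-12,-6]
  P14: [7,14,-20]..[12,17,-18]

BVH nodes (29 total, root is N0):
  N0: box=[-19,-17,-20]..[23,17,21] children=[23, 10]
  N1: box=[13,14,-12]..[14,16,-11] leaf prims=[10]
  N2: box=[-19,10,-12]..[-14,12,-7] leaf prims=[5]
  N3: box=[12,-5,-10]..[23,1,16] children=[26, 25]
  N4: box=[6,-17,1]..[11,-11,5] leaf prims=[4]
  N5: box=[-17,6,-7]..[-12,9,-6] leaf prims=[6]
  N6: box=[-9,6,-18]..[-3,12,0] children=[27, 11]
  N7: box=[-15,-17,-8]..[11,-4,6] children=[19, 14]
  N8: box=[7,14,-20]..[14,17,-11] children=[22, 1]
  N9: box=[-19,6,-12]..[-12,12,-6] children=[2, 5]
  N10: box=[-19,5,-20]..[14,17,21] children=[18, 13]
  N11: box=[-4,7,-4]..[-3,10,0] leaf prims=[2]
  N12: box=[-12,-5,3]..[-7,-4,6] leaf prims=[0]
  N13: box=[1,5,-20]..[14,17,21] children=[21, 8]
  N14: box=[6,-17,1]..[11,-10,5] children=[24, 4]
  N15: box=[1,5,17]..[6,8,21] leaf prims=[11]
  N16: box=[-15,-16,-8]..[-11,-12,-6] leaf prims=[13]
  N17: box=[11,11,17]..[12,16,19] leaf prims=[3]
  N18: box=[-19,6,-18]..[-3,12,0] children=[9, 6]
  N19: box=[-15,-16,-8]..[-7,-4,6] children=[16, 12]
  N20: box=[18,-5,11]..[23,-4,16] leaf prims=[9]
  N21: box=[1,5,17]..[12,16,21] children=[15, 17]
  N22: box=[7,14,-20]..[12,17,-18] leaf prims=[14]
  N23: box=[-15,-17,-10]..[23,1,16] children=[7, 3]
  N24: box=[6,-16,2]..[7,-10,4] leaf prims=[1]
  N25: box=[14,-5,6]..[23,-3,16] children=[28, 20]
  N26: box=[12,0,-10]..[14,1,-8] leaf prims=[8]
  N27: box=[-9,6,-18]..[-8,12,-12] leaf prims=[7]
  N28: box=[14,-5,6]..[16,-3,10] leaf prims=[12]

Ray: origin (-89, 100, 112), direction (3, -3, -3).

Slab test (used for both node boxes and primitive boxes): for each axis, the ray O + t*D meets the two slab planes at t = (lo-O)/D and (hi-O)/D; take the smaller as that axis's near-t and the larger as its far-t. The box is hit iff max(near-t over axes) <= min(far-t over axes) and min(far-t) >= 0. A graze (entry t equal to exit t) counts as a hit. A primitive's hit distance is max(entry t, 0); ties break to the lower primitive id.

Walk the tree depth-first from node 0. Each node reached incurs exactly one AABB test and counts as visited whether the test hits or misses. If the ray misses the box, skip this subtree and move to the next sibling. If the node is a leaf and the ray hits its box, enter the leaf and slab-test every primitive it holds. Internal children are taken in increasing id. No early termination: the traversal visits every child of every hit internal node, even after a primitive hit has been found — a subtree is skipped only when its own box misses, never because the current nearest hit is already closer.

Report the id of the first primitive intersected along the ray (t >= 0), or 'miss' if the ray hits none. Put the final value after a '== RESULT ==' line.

Trace the traversal:
N0 x:[70/3,112/3] y:[83/3,39] z:[91/3,44] -> hit [91/3,112/3], descend [10, 23]
  N10 x:[70/3,103/3] y:[83/3,95/3] z:[91/3,44] -> hit [91/3,95/3], descend [13, 18]
    N13 x:[30,103/3] y:[83/3,95/3] z:[91/3,44] -> hit [91/3,95/3], descend [8, 21]
      N8 x:[32,103/3] y:[83/3,86/3] z:[41,44] -> miss, prune
      N21 x:[30,101/3] y:[28,95/3] z:[91/3,95/3] -> hit [91/3,95/3], descend [15, 17]
        N15 x:[30,95/3] y:[92/3,95/3] z:[91/3,95/3] -> hit [92/3,95/3] leaf, test {P11@t=92/3}
        N17 x:[100/3,101/3] y:[28,89/3] z:[31,95/3] -> miss, prune
    N18 x:[70/3,86/3] y:[88/3,94/3] z:[112/3,130/3] -> miss, prune
  N23 x:[74/3,112/3] y:[33,39] z:[32,122/3] -> hit [33,112/3], descend [3, 7]
    N3 x:[101/3,112/3] y:[33,35] z:[32,122/3] -> hit [101/3,35], descend [25, 26]
      N25 x:[103/3,112/3] y:[103/3,35] z:[32,106/3] -> hit [103/3,35], descend [20, 28]
        N20 x:[107/3,112/3] y:[104/3,35] z:[32,101/3] -> miss, prune
        N28 x:[103/3,35] y:[103/3,35] z:[34,106/3] -> hit [103/3,35] leaf, test {P12@t=103/3}
      N26 x:[101/3,103/3] y:[33,100/3] z:[40,122/3] -> miss, prune
    N7 x:[74/3,100/3] y:[104/3,39] z:[106/3,40] -> miss, prune

Summary -> nodes [0, 10, 13, 8, 21, 15, 17, 18, 23, 3, 25, 20, 28, 26, 7]; box-tests=15; leaf-entries=2; first=P11

== RESULT ==
11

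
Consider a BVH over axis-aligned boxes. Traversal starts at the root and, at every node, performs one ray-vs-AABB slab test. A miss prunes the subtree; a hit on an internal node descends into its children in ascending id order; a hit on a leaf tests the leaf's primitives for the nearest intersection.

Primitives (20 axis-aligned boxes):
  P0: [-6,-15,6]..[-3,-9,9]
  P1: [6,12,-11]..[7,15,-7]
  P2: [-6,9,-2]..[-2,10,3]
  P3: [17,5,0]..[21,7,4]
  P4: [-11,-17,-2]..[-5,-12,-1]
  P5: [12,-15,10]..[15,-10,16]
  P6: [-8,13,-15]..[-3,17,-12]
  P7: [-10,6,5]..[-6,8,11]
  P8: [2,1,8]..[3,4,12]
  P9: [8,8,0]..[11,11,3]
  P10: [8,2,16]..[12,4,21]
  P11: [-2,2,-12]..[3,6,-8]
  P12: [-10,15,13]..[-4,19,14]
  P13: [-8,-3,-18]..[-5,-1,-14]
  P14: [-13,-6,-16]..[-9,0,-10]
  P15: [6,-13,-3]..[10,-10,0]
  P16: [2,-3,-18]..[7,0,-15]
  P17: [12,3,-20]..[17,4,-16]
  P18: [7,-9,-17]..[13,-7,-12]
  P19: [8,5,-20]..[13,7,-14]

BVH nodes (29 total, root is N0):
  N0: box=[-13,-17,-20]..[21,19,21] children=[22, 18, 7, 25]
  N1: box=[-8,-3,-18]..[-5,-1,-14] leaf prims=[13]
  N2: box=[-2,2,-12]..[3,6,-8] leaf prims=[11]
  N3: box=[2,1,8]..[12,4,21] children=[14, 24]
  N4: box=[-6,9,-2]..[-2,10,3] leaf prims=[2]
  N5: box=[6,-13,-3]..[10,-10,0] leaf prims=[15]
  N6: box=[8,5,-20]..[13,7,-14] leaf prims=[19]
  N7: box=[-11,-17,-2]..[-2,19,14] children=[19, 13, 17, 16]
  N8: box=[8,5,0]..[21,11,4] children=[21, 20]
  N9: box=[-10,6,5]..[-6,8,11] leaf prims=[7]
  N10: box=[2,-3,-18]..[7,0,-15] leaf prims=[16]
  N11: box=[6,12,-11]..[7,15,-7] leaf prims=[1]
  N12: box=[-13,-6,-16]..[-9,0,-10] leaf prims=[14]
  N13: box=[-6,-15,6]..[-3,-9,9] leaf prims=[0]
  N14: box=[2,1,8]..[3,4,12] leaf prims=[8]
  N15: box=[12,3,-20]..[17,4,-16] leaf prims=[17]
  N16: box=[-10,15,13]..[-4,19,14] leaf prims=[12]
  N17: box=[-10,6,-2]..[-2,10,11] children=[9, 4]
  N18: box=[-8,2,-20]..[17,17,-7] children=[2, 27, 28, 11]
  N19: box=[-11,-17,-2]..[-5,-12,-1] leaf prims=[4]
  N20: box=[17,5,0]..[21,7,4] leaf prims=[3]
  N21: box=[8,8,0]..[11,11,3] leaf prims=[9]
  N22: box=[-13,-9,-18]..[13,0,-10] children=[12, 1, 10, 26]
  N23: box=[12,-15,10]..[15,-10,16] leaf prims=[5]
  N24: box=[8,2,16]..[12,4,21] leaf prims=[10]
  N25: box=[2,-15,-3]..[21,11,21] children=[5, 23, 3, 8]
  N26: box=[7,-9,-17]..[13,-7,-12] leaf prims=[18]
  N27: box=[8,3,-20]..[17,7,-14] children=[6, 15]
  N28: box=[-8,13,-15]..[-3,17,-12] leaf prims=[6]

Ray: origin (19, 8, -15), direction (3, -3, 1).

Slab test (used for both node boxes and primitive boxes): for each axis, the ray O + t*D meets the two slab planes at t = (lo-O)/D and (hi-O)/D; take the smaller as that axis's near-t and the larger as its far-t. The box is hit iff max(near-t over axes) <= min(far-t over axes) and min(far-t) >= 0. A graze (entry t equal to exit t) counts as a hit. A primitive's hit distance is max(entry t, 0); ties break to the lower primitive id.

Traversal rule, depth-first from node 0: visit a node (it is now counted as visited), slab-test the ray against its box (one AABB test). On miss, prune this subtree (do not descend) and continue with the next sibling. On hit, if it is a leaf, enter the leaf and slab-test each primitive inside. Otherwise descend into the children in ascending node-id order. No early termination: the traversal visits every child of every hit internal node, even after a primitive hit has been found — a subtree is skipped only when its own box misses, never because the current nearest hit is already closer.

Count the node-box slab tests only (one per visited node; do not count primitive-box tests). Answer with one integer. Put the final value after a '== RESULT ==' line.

Walk:
N0 x:[-32/3,2/3] y:[-11/3,25/3] z:[-5,36] -> hit [-11/3,2/3], descend [7, 18, 22, 25]
  N7 x:[-10,-7] y:[-11/3,25/3] z:[13,29] -> miss, prune
  N18 x:[-9,-2/3] y:[-3,2] z:[-5,8] -> miss, prune
  N22 x:[-32/3,-2] y:[8/3,17/3] z:[-3,5] -> miss, prune
  N25 x:[-17/3,2/3] y:[-1,23/3] z:[12,36] -> miss, prune

5 AABB tests over nodes [0, 7, 18, 22, 25]; 0 leaves entered; closest miss.

== RESULT ==
5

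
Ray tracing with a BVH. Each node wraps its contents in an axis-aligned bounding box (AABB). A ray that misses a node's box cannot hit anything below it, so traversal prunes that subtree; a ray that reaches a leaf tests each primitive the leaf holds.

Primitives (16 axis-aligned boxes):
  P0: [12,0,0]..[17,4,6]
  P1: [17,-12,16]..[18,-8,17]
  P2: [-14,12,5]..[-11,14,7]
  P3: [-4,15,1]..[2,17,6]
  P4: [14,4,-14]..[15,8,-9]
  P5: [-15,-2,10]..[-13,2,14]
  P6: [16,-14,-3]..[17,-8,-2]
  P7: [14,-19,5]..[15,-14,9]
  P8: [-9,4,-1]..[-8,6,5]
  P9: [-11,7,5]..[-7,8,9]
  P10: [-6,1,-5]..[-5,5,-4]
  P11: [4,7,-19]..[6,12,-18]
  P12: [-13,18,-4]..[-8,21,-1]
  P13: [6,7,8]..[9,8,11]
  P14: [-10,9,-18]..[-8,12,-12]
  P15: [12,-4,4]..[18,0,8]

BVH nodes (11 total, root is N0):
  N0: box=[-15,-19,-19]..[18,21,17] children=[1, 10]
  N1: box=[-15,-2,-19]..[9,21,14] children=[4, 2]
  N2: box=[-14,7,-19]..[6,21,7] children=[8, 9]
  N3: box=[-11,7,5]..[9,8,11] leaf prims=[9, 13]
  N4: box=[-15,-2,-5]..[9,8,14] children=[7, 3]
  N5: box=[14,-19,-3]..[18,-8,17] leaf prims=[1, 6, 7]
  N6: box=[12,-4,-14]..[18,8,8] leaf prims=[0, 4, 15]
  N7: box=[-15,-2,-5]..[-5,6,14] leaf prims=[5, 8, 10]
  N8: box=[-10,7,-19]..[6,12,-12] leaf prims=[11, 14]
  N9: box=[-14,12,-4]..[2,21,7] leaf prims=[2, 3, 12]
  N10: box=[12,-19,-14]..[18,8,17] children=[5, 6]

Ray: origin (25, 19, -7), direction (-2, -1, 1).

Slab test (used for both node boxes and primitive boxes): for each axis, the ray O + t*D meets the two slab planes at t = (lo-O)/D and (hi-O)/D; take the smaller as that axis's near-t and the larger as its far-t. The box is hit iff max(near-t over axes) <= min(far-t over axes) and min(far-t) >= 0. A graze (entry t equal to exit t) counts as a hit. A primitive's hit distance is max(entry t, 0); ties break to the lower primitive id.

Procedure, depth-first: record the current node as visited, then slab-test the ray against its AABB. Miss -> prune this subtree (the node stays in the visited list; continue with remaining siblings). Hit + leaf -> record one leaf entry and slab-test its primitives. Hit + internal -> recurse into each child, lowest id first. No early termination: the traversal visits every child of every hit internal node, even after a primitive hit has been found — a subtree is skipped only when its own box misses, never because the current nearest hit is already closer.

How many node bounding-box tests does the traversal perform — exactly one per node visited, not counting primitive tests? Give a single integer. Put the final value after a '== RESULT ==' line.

Walk:
N0 x:[7/2,20] y:[-2,38] z:[-12,24] -> hit [7/2,20], descend [1, 10]
  N1 x:[8,20] y:[-2,21] z:[-12,21] -> hit [8,20], descend [2, 4]
    N2 x:[19/2,39/2] y:[-2,12] z:[-12,14] -> hit [19/2,12], descend [8, 9]
      N8 x:[19/2,35/2] y:[7,12] z:[-12,-5] -> miss, prune
      N9 x:[23/2,39/2] y:[-2,7] z:[3,14] -> miss, prune
    N4 x:[8,20] y:[11,21] z:[2,21] -> hit [11,20], descend [3, 7]
      N3 x:[8,18] y:[11,12] z:[12,18] -> hit [12,12] leaf, test {P9(miss), P13(miss)}
      N7 x:[15,20] y:[13,21] z:[2,21] -> hit [15,20] leaf, test {P5@t=19, P8(miss), P10(miss)}
  N10 x:[7/2,13/2] y:[11,38] z:[-7,24] -> miss, prune

order=[0, 1, 2, 8, 9, 4, 3, 7, 10]  |boxes|=9  |leaves|=2  hit=P5

== RESULT ==
9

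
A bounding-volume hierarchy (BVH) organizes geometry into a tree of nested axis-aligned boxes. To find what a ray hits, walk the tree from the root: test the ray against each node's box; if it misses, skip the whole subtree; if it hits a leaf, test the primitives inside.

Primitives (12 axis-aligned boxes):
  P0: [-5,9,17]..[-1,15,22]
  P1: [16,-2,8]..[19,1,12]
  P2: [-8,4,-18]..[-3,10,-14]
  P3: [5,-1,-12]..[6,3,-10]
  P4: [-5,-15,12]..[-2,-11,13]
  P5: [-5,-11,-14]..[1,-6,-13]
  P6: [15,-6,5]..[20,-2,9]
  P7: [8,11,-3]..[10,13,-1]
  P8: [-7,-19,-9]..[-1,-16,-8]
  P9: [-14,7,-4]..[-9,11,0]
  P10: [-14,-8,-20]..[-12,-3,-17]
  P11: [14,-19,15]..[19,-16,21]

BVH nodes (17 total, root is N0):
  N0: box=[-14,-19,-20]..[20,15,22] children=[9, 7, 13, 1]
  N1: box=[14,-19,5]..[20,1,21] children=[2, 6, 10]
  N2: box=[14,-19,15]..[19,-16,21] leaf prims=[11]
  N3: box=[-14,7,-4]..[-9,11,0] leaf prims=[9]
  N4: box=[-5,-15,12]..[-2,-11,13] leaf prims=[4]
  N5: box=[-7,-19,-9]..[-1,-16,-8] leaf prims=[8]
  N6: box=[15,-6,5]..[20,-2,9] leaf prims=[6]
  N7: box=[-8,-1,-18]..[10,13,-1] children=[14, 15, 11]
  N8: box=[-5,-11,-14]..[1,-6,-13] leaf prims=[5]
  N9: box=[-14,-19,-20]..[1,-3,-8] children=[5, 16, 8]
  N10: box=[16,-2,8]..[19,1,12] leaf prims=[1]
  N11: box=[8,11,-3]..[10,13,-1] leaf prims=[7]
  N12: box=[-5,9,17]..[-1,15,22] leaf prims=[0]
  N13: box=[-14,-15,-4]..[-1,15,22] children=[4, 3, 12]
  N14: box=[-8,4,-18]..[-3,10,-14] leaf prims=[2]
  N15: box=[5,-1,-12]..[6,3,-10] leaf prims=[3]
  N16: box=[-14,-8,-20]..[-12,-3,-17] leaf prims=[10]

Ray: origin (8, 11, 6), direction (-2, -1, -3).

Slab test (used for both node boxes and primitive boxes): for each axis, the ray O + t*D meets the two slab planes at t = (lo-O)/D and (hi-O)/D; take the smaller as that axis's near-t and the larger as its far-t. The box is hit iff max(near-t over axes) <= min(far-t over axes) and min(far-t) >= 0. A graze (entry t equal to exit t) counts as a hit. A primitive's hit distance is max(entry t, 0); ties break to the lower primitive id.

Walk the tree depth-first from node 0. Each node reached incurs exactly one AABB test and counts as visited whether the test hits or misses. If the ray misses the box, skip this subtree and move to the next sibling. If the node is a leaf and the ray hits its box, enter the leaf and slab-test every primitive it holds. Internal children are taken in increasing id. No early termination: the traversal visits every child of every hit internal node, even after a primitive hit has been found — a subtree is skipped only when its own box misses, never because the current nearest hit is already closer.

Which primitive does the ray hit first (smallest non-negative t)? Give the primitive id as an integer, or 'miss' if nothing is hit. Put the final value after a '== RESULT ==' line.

Trace the traversal:
N0 x:[-6,11] y:[-4,30] z:[-16/3,26/3] -> hit [-4,26/3], descend [1, 7, 9, 13]
  N1 x:[-6,-3] y:[10,30] z:[-5,1/3] -> miss, prune
  N7 x:[-1,8] y:[-2,12] z:[7/3,8] -> hit [7/3,8], descend [11, 14, 15]
    N11 x:[-1,0] y:[-2,0] z:[7/3,3] -> miss, prune
    N14 x:[11/2,8] y:[1,7] z:[20/3,8] -> hit [20/3,7] leaf, test {P2@t=20/3}
    N15 x:[1,3/2] y:[8,12] z:[16/3,6] -> miss, prune
  N9 x:[7/2,11] y:[14,30] z:[14/3,26/3] -> miss, prune
  N13 x:[9/2,11] y:[-4,26] z:[-16/3,10/3] -> miss, prune

8 AABB tests over nodes [0, 1, 7, 11, 14, 15, 9, 13]; 1 leaf entered; closest P2.

== RESULT ==
2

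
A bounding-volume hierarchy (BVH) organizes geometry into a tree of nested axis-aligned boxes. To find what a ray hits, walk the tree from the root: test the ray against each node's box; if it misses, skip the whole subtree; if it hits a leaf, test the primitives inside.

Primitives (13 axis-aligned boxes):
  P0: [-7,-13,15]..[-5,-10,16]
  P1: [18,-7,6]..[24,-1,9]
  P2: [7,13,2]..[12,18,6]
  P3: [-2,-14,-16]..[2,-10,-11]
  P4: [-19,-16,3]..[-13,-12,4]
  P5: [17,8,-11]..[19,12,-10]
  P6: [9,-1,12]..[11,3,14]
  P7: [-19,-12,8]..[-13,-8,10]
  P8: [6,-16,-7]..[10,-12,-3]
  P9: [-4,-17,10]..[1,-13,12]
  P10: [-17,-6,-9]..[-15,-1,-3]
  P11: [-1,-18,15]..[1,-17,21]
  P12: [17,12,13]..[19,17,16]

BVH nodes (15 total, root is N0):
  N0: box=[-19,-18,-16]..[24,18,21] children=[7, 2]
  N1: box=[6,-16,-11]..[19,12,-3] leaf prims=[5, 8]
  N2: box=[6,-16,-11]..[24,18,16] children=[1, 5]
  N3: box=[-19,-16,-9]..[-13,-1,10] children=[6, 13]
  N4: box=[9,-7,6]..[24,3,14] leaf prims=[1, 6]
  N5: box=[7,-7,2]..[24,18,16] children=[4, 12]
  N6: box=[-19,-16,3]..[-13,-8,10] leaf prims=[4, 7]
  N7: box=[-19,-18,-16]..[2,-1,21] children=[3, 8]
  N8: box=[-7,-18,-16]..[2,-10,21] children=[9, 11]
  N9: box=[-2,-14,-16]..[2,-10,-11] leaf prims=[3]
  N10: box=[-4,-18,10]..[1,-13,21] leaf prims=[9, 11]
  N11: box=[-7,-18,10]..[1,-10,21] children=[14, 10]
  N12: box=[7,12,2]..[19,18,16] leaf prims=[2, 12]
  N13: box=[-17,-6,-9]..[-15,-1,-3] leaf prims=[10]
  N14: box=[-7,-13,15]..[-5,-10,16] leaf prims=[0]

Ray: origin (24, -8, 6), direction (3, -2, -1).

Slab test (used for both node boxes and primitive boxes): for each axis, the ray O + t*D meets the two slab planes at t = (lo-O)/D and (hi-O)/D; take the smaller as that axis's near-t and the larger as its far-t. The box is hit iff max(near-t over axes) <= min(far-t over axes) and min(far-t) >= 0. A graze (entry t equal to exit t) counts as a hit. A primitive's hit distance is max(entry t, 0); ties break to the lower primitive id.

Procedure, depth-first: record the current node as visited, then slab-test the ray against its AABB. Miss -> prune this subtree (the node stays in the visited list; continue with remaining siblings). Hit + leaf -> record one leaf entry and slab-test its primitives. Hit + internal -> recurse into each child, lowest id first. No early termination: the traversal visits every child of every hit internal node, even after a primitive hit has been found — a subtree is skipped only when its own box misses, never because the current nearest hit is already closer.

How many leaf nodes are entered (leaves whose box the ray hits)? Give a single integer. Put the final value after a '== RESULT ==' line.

Walk:
N0 x:[-43/3,0] y:[-13,5] z:[-15,22] -> hit [-13,0], descend [2, 7]
  N2 x:[-6,0] y:[-13,4] z:[-10,17] -> hit [-6,0], descend [1, 5]
    N1 x:[-6,-5/3] y:[-10,4] z:[9,17] -> miss, prune
    N5 x:[-17/3,0] y:[-13,-1/2] z:[-10,4] -> miss, prune
  N7 x:[-43/3,-22/3] y:[-7/2,5] z:[-15,22] -> miss, prune

Visited [0, 2, 1, 5, 7]. Tests: 5 box, 0 leaf. Nearest: miss.

== RESULT ==
0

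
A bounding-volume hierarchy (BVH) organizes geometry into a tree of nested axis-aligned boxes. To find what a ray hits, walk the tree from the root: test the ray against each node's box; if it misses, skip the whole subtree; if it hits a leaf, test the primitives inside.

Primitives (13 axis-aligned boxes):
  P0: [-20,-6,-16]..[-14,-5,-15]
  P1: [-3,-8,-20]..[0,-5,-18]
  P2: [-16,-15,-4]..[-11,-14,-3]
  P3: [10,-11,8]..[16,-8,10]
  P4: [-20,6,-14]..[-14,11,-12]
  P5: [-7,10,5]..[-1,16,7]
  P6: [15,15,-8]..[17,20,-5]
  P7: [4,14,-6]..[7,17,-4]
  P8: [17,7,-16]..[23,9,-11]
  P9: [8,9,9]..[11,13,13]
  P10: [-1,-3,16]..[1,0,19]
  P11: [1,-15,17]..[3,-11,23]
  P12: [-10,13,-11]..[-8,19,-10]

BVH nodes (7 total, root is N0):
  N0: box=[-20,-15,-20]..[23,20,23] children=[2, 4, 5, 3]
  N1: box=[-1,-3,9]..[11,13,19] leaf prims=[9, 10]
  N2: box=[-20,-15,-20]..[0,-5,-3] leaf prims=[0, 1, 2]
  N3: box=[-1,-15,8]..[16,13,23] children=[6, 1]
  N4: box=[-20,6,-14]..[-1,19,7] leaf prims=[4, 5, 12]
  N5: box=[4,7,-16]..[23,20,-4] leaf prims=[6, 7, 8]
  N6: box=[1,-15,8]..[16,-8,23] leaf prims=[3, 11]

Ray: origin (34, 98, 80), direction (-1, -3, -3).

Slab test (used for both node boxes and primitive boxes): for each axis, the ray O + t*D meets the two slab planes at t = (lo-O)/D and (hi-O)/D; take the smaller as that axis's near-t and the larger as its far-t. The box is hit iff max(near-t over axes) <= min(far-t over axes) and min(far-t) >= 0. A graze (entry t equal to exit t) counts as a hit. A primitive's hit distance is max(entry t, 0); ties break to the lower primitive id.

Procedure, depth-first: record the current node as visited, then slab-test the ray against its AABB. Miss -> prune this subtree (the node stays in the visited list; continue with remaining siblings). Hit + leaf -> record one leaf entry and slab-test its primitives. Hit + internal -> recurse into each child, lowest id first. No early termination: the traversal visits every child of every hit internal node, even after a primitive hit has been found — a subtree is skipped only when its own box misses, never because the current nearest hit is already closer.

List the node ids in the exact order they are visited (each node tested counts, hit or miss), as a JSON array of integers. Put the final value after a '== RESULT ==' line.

Trace the traversal:
N0 x:[11,54] y:[26,113/3] z:[19,100/3] -> hit [26,100/3], descend [2, 3, 4, 5]
  N2 x:[34,54] y:[103/3,113/3] z:[83/3,100/3] -> miss, prune
  N3 x:[18,35] y:[85/3,113/3] z:[19,24] -> miss, prune
  N4 x:[35,54] y:[79/3,92/3] z:[73/3,94/3] -> miss, prune
  N5 x:[11,30] y:[26,91/3] z:[28,32] -> hit [28,30] leaf, test {P6(miss), P7@t=28, P8(miss)}

Summary -> nodes [0, 2, 3, 4, 5]; box-tests=5; leaf-entries=1; first=P7

== RESULT ==
[0, 2, 3, 4, 5]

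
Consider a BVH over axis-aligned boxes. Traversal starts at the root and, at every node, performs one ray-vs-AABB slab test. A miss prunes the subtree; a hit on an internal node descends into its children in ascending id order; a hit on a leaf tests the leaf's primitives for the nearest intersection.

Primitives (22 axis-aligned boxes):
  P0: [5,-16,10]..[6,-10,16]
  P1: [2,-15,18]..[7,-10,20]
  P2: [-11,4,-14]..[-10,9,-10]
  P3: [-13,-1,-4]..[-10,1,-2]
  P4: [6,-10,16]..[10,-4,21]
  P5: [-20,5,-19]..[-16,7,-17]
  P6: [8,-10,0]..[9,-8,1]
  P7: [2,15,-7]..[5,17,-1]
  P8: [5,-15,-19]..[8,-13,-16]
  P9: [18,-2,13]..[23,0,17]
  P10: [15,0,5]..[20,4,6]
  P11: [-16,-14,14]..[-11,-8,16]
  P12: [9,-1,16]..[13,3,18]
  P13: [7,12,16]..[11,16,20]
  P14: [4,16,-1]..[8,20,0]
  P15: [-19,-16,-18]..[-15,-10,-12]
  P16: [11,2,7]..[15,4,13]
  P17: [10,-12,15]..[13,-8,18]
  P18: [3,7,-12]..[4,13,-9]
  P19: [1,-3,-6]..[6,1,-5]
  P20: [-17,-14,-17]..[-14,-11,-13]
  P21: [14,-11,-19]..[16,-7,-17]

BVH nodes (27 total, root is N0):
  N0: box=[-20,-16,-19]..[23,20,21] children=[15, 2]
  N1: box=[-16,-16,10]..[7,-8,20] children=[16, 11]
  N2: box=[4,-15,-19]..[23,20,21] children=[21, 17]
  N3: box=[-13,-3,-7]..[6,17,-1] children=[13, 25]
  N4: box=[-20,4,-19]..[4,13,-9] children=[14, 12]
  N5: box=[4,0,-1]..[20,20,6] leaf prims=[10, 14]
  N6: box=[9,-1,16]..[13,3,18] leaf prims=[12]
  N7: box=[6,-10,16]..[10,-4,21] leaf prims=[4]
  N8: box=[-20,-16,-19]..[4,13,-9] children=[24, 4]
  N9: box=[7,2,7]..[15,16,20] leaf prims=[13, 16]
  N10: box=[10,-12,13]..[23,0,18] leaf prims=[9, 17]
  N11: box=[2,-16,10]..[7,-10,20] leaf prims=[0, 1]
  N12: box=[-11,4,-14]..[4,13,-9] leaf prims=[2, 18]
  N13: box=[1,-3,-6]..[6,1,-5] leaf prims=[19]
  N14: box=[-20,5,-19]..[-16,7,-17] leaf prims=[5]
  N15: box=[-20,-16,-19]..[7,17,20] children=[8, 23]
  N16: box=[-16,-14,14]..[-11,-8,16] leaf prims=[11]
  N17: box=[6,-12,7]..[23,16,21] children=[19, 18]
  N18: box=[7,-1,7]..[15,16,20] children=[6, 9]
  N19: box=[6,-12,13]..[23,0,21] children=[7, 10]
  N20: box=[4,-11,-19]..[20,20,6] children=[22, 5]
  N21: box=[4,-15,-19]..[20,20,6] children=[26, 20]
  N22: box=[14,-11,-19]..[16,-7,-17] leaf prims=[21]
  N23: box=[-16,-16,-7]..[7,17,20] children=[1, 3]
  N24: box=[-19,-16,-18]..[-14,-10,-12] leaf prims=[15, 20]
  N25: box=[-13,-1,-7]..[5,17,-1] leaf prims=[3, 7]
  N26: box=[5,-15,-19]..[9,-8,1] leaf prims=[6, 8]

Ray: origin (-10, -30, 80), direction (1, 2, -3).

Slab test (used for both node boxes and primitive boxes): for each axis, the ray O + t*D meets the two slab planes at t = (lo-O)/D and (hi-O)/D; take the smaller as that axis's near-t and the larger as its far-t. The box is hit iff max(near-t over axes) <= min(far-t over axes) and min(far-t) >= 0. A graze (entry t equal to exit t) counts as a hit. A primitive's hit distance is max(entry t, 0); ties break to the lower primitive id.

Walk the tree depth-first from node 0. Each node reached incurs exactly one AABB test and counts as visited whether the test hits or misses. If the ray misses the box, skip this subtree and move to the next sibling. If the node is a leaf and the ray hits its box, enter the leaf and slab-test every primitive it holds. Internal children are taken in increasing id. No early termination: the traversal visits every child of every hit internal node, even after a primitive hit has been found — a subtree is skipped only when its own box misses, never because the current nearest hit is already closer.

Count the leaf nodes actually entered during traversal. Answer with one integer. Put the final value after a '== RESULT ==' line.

Walk:
N0 x:[-10,33] y:[7,25] z:[59/3,33] -> hit [59/3,25], descend [2, 15]
  N2 x:[14,33] y:[15/2,25] z:[59/3,33] -> hit [59/3,25], descend [17, 21]
    N17 x:[16,33] y:[9,23] z:[59/3,73/3] -> hit [59/3,23], descend [18, 19]
      N18 x:[17,25] y:[29/2,23] z:[20,73/3] -> hit [20,23], descend [6, 9]
        N6 x:[19,23] y:[29/2,33/2] z:[62/3,64/3] -> miss, prune
        N9 x:[17,25] y:[16,23] z:[20,73/3] -> hit [20,23] leaf, test {P13@t=21, P16(miss)}
      N19 x:[16,33] y:[9,15] z:[59/3,67/3] -> miss, prune
    N21 x:[14,30] y:[15/2,25] z:[74/3,33] -> hit [74/3,25], descend [20, 26]
      N20 x:[14,30] y:[19/2,25] z:[74/3,33] -> hit [74/3,25], descend [5, 22]
        N5 x:[14,30] y:[15,25] z:[74/3,27] -> hit [74/3,25] leaf, test {P10(miss), P14(miss)}
        N22 x:[24,26] y:[19/2,23/2] z:[97/3,33] -> miss, prune
      N26 x:[15,19] y:[15/2,11] z:[79/3,33] -> miss, prune
  N15 x:[-10,17] y:[7,47/2] z:[20,33] -> miss, prune

order=[0, 2, 17, 18, 6, 9, 19, 21, 20, 5, 22, 26, 15]  |boxes|=13  |leaves|=2  hit=P13

== RESULT ==
2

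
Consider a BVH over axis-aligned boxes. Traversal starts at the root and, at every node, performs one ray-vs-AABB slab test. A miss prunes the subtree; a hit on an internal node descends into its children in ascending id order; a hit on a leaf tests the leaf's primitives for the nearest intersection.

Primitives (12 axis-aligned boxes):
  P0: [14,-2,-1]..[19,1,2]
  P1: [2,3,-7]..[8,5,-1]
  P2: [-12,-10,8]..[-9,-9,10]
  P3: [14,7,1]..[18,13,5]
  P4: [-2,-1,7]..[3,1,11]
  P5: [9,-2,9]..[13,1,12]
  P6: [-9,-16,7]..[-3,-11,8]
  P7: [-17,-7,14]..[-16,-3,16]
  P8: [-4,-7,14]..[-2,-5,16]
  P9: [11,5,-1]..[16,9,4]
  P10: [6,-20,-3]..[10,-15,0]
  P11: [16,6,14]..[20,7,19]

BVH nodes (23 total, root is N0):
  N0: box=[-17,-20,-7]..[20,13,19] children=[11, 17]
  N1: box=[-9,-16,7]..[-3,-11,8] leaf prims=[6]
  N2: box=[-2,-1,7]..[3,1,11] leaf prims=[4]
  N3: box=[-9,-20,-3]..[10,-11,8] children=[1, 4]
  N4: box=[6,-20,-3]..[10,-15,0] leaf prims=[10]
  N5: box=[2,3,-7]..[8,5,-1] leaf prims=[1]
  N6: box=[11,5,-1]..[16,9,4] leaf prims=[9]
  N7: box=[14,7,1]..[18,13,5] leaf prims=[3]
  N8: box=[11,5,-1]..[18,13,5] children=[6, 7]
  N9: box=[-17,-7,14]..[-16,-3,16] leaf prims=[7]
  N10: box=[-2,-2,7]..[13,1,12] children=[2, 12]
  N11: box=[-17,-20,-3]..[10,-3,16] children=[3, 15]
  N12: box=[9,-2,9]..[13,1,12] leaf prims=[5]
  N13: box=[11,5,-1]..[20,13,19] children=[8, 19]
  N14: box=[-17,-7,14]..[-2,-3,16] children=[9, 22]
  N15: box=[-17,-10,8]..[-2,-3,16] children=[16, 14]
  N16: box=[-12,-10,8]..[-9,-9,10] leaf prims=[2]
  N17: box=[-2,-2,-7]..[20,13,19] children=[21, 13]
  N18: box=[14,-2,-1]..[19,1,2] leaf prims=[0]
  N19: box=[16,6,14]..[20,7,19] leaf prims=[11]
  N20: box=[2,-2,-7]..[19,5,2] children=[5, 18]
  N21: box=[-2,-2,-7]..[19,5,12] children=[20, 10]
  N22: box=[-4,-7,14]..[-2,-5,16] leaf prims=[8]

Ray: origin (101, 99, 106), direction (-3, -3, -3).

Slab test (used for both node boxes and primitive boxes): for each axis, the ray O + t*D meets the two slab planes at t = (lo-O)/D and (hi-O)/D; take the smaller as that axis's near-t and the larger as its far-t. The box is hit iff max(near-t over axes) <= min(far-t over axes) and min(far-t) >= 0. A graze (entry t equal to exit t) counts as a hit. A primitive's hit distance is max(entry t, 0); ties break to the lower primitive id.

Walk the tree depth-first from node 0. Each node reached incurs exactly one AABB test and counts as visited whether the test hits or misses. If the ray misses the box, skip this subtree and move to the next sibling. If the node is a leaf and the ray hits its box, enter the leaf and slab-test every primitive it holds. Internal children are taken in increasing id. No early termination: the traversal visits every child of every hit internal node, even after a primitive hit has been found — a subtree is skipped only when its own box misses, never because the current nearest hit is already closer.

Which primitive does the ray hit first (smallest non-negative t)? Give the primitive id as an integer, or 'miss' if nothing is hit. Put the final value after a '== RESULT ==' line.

Walk:
N0 x:[27,118/3] y:[86/3,119/3] z:[29,113/3] -> hit [29,113/3], descend [11, 17]
  N11 x:[91/3,118/3] y:[34,119/3] z:[30,109/3] -> hit [34,109/3], descend [3, 15]
    N3 x:[91/3,110/3] y:[110/3,119/3] z:[98/3,109/3] -> miss, prune
    N15 x:[103/3,118/3] y:[34,109/3] z:[30,98/3] -> miss, prune
  N17 x:[27,103/3] y:[86/3,101/3] z:[29,113/3] -> hit [29,101/3], descend [13, 21]
    N13 x:[27,30] y:[86/3,94/3] z:[29,107/3] -> hit [29,30], descend [8, 19]
      N8 x:[83/3,30] y:[86/3,94/3] z:[101/3,107/3] -> miss, prune
      N19 x:[27,85/3] y:[92/3,31] z:[29,92/3] -> miss, prune
    N21 x:[82/3,103/3] y:[94/3,101/3] z:[94/3,113/3] -> hit [94/3,101/3], descend [10, 20]
      N10 x:[88/3,103/3] y:[98/3,101/3] z:[94/3,33] -> hit [98/3,33], descend [2, 12]
        N2 x:[98/3,103/3] y:[98/3,100/3] z:[95/3,33] -> hit [98/3,33] leaf, test {P4@t=98/3}
        N12 x:[88/3,92/3] y:[98/3,101/3] z:[94/3,97/3] -> miss, prune
      N20 x:[82/3,33] y:[94/3,101/3] z:[104/3,113/3] -> miss, prune

order=[0, 11, 3, 15, 17, 13, 8, 19, 21, 10, 2, 12, 20]  |boxes|=13  |leaves|=1  hit=P4

== RESULT ==
4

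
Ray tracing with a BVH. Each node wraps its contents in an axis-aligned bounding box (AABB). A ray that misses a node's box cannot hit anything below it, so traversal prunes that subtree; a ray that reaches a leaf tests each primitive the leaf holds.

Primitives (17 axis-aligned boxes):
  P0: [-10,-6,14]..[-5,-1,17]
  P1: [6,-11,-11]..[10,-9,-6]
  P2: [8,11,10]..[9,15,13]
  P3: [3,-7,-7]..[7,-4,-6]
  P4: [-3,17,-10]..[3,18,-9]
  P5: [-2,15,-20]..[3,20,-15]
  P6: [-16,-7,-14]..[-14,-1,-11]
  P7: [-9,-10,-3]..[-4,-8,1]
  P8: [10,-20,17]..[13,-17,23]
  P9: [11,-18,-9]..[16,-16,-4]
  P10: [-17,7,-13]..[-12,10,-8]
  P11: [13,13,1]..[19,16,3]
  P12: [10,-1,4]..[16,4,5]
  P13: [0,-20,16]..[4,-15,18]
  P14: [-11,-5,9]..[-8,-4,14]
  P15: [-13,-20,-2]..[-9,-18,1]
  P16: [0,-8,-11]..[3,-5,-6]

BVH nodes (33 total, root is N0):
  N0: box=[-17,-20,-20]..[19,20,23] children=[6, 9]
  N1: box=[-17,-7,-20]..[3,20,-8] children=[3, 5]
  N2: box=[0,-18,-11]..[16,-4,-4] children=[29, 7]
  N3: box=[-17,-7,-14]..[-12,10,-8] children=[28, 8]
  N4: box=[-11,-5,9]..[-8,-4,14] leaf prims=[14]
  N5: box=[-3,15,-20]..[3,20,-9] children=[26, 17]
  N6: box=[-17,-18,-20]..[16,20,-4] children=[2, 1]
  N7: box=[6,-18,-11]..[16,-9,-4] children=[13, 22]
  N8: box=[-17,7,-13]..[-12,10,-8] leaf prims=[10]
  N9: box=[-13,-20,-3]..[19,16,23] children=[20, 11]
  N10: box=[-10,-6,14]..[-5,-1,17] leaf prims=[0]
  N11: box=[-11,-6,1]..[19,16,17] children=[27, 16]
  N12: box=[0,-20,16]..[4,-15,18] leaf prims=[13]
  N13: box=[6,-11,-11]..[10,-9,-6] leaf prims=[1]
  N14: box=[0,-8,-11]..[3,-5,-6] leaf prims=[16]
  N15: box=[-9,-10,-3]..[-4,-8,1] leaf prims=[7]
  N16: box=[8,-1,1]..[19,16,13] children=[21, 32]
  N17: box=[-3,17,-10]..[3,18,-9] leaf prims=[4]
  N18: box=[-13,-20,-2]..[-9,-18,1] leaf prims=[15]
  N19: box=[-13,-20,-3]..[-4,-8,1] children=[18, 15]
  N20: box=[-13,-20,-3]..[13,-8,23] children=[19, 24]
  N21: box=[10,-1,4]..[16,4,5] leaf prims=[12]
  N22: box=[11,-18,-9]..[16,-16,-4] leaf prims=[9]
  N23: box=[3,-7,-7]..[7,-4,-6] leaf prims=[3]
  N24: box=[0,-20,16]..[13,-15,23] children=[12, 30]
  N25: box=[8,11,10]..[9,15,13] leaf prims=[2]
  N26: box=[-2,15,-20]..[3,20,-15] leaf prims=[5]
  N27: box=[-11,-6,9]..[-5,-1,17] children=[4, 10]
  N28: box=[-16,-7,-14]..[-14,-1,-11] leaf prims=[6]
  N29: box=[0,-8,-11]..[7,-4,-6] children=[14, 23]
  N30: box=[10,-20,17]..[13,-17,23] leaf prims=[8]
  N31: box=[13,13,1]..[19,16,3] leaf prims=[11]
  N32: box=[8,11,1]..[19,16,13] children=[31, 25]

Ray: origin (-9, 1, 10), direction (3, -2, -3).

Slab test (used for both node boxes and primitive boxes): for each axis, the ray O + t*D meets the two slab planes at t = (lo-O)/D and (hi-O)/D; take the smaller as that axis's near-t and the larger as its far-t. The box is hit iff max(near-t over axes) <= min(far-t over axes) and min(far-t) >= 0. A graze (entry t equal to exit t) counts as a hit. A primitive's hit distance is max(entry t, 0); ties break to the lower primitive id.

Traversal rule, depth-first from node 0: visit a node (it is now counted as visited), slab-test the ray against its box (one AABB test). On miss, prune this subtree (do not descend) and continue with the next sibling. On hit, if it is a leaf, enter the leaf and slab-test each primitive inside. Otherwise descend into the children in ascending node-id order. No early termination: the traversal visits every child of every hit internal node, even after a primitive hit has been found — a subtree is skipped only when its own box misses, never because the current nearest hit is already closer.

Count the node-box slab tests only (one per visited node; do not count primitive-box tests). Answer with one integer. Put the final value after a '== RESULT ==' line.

Walk:
N0 x:[-8/3,28/3] y:[-19/2,21/2] z:[-13/3,10] -> hit [-8/3,28/3], descend [6, 9]
  N6 x:[-8/3,25/3] y:[-19/2,19/2] z:[14/3,10] -> hit [14/3,25/3], descend [1, 2]
    N1 x:[-8/3,4] y:[-19/2,4] z:[6,10] -> miss, prune
    N2 x:[3,25/3] y:[5/2,19/2] z:[14/3,7] -> hit [14/3,7], descend [7, 29]
      N7 x:[5,25/3] y:[5,19/2] z:[14/3,7] -> hit [5,7], descend [13, 22]
        N13 x:[5,19/3] y:[5,6] z:[16/3,7] -> hit [16/3,6] leaf, test {P1@t=16/3}
        N22 x:[20/3,25/3] y:[17/2,19/2] z:[14/3,19/3] -> miss, prune
      N29 x:[3,16/3] y:[5/2,9/2] z:[16/3,7] -> miss, prune
  N9 x:[-4/3,28/3] y:[-15/2,21/2] z:[-13/3,13/3] -> hit [-4/3,13/3], descend [11, 20]
    N11 x:[-2/3,28/3] y:[-15/2,7/2] z:[-7/3,3] -> hit [-2/3,3], descend [16, 27]
      N16 x:[17/3,28/3] y:[-15/2,1] z:[-1,3] -> miss, prune
      N27 x:[-2/3,4/3] y:[1,7/2] z:[-7/3,1/3] -> miss, prune
    N20 x:[-4/3,22/3] y:[9/2,21/2] z:[-13/3,13/3] -> miss, prune

order=[0, 6, 1, 2, 7, 13, 22, 29, 9, 11, 16, 27, 20]  |boxes|=13  |leaves|=1  hit=P1

== RESULT ==
13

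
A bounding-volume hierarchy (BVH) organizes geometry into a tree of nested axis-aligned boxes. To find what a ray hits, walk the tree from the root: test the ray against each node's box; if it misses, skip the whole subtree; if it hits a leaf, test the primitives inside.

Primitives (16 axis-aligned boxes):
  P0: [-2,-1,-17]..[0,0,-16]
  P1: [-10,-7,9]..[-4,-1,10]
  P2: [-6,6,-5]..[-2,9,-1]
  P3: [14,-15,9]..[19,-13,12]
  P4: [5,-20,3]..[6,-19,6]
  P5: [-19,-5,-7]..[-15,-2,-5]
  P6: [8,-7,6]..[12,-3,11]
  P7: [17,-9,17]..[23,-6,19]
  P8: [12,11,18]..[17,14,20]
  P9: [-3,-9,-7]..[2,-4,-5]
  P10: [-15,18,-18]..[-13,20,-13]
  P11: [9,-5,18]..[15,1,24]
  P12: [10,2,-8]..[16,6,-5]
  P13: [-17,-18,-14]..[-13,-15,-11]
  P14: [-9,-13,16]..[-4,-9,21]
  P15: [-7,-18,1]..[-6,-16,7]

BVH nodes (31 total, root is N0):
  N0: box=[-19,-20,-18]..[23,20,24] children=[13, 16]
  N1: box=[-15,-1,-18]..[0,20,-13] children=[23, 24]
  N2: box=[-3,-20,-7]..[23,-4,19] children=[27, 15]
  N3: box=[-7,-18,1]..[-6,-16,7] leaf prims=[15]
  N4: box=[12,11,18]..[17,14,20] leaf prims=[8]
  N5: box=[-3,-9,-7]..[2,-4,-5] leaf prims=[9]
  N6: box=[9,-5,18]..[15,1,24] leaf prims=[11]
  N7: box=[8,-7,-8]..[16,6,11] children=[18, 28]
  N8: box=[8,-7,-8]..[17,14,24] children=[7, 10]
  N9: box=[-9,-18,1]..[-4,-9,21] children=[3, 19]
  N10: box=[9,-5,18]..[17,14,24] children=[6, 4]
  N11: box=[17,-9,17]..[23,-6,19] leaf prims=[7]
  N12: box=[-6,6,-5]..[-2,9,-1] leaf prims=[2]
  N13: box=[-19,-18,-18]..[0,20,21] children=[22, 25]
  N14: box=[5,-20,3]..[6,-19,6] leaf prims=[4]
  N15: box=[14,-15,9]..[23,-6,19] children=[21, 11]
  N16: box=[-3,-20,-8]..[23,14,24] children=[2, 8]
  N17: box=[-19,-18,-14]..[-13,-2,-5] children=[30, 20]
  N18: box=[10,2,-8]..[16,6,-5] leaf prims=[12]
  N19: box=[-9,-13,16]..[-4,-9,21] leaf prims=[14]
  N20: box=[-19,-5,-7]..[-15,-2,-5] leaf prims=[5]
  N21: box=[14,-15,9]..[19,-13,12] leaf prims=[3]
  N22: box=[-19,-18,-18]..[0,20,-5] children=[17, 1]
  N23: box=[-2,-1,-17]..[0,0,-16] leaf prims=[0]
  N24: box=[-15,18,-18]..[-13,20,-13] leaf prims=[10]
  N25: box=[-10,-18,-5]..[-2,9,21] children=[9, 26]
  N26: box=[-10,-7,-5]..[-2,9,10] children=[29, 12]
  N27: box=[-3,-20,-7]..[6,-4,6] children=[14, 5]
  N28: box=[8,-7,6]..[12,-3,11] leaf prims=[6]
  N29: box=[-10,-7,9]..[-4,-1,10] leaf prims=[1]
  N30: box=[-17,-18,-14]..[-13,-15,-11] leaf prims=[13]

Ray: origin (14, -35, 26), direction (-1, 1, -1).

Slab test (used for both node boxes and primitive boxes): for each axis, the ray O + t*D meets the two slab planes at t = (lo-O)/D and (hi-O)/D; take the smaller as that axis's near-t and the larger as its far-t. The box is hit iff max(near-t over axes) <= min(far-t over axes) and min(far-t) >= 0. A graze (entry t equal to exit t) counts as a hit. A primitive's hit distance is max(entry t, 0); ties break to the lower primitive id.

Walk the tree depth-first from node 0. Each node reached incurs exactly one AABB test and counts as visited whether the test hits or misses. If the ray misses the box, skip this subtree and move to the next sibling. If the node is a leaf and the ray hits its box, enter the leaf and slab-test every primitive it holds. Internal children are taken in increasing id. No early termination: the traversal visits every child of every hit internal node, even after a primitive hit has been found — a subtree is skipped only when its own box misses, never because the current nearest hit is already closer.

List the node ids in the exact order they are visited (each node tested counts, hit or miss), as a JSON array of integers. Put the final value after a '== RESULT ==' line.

Walk:
N0 x:[-9,33] y:[15,55] z:[2,44] -> hit [15,33], descend [13, 16]
  N13 x:[14,33] y:[17,55] z:[5,44] -> hit [17,33], descend [22, 25]
    N22 x:[14,33] y:[17,55] z:[31,44] -> hit [31,33], descend [1, 17]
      N1 x:[14,29] y:[34,55] z:[39,44] -> miss, prune
      N17 x:[27,33] y:[17,33] z:[31,40] -> hit [31,33], descend [20, 30]
        N20 x:[29,33] y:[30,33] z:[31,33] -> hit [31,33] leaf, test {P5@t=31}
        N30 x:[27,31] y:[17,20] z:[37,40] -> miss, prune
    N25 x:[16,24] y:[17,44] z:[5,31] -> hit [17,24], descend [9, 26]
      N9 x:[18,23] y:[17,26] z:[5,25] -> hit [18,23], descend [3, 19]
        N3 x:[20,21] y:[17,19] z:[19,25] -> miss, prune
        N19 x:[18,23] y:[22,26] z:[5,10] -> miss, prune
      N26 x:[16,24] y:[28,44] z:[16,31] -> miss, prune
  N16 x:[-9,17] y:[15,49] z:[2,34] -> hit [15,17], descend [2, 8]
    N2 x:[-9,17] y:[15,31] z:[7,33] -> hit [15,17], descend [15, 27]
      N15 x:[-9,0] y:[20,29] z:[7,17] -> miss, prune
      N27 x:[8,17] y:[15,31] z:[20,33] -> miss, prune
    N8 x:[-3,6] y:[28,49] z:[2,34] -> miss, prune

Summary -> nodes [0, 13, 22, 1, 17, 20, 30, 25, 9, 3, 19, 26, 16, 2, 15, 27, 8]; box-tests=17; leaf-entries=1; first=P5

== RESULT ==
[0, 13, 22, 1, 17, 20, 30, 25, 9, 3, 19, 26, 16, 2, 15, 27, 8]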